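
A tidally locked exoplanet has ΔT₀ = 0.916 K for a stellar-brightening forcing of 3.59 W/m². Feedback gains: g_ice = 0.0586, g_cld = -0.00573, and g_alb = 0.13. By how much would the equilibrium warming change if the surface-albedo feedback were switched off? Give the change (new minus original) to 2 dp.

-0.15 K

Original: g = 0.18287, ΔT = 0.916/(1−0.18287) = 1.1210 K.
Without surface-albedo: g' = 0.05287, ΔT' = 0.916/(1−0.05287) = 0.9671 K.
Change = 0.9671 − 1.1210 = -0.15 K.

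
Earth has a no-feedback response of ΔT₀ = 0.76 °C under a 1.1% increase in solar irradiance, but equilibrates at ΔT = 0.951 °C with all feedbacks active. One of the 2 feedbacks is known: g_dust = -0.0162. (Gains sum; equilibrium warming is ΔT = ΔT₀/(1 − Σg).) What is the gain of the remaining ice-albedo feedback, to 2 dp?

0.22

Amplification A = ΔT/ΔT₀ = 0.951/0.76 = 1.251.
Total gain g = 1 − 1/A = 1 − 1/1.251 = 0.2006.
The known gain is -0.0162.
g_ice = 0.2006 + 0.0162 = 0.22.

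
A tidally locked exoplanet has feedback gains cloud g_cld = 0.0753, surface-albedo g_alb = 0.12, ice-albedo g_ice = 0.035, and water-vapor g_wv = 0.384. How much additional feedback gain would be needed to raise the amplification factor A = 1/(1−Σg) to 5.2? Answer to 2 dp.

0.19

Current total gain = 0.6143.
Target gain for A = 5.2: g* = 1 − 1/5.2 = 0.8077.
Additional gain needed = 0.8077 − 0.6143 = 0.19.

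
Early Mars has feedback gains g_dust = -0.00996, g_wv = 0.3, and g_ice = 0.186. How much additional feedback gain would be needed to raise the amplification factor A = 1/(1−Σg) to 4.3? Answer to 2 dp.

0.29

Current total gain = 0.47604.
Target gain for A = 4.3: g* = 1 − 1/4.3 = 0.7674.
Additional gain needed = 0.7674 − 0.47604 = 0.29.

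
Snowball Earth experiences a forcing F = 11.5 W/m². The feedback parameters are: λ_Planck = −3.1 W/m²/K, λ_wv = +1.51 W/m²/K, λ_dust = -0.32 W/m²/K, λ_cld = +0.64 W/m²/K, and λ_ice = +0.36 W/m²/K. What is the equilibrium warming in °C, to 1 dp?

12.6 °C

Net feedback parameter λ = (−3.1) + (+1.51) + (-0.32) + (+0.64) + (+0.36) = -0.91 W/m²/K.
ΔT = −F/λ = −11.5/(-0.91) = 12.6 °C.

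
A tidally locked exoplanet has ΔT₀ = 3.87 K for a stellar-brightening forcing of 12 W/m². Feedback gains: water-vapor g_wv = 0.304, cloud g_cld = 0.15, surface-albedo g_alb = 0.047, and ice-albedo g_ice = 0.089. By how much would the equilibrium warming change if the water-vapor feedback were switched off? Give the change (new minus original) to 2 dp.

Original: g = 0.59, ΔT = 3.87/(1−0.59) = 9.4390 K.
Without water-vapor: g' = 0.286, ΔT' = 3.87/(1−0.286) = 5.4202 K.
Change = 5.4202 − 9.4390 = -4.02 K.

-4.02 K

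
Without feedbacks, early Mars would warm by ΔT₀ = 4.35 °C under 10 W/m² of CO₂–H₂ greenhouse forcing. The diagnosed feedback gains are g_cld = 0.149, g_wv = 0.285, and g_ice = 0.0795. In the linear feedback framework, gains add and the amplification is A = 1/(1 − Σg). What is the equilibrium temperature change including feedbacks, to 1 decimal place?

Total gain g = 0.149 + 0.285 + 0.0795 = 0.5135.
Amplification A = 1/(1 − 0.5135) = 2.055.
ΔT = 4.35 × 2.055 = 8.9 °C.

8.9 °C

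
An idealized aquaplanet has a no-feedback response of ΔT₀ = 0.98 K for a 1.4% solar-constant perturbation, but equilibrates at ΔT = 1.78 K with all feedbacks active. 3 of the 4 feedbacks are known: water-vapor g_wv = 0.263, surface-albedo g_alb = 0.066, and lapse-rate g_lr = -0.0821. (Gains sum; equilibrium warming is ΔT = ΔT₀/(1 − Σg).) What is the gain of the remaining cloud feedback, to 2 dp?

Amplification A = ΔT/ΔT₀ = 1.78/0.98 = 1.816.
Total gain g = 1 − 1/A = 1 − 1/1.816 = 0.4493.
Known gains sum to 0.263 + 0.066 − 0.0821 = 0.2469.
g_cld = 0.4493 − 0.2469 = 0.20.

0.20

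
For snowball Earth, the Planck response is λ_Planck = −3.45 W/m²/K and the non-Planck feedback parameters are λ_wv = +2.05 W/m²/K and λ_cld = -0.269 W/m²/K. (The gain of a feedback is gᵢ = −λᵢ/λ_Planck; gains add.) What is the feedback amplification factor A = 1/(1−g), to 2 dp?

Convert to gains: g_wv = 2.05/3.45 = 0.5942; g_cld = -0.269/3.45 = -0.07797.
Total gain g = 0.51623.
A = 1/(1 − 0.51623) = 2.07.

2.07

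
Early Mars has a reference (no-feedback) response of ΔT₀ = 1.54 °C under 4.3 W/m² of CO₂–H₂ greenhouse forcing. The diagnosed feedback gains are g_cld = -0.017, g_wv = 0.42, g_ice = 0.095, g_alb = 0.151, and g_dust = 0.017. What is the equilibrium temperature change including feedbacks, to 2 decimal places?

Total gain g = -0.017 + 0.42 + 0.095 + 0.151 + 0.017 = 0.666.
Amplification A = 1/(1 − 0.666) = 2.994.
ΔT = 1.54 × 2.994 = 4.61 °C.

4.61 °C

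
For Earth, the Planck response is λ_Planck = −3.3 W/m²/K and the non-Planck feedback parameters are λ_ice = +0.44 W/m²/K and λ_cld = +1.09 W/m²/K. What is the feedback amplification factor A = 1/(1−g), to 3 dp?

Convert to gains: g_ice = 0.44/3.3 = 0.1333; g_cld = 1.09/3.3 = 0.3303.
Total gain g = 0.4636.
A = 1/(1 − 0.4636) = 1.864.

1.864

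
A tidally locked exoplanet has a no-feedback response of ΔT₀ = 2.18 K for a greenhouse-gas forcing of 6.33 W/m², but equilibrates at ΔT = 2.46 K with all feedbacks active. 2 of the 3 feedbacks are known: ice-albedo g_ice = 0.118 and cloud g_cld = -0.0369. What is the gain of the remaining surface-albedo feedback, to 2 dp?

Amplification A = ΔT/ΔT₀ = 2.46/2.18 = 1.128.
Total gain g = 1 − 1/A = 1 − 1/1.128 = 0.1135.
Known gains sum to 0.118 − 0.0369 = 0.0811.
g_alb = 0.1135 − 0.0811 = 0.03.

0.03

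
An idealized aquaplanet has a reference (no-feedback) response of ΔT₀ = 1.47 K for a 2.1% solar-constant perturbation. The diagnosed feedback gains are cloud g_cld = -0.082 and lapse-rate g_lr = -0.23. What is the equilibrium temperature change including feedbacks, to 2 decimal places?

Total gain g = -0.082 − 0.23 = -0.312.
Amplification A = 1/(1 + 0.312) = 0.7622.
ΔT = 1.47 × 0.7622 = 1.12 K.

1.12 K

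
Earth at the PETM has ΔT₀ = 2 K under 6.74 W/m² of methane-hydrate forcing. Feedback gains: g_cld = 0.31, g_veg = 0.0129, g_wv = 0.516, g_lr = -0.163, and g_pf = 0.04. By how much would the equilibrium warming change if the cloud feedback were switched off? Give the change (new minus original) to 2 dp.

Original: g = 0.7159, ΔT = 2/(1−0.7159) = 7.0398 K.
Without cloud: g' = 0.4059, ΔT' = 2/(1−0.4059) = 3.3664 K.
Change = 3.3664 − 7.0398 = -3.67 K.

-3.67 K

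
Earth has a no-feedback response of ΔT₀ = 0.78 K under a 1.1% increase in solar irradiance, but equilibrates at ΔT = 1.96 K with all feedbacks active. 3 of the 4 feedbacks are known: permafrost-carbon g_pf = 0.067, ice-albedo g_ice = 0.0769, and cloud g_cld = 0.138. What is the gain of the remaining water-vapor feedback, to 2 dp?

0.32

Amplification A = ΔT/ΔT₀ = 1.96/0.78 = 2.513.
Total gain g = 1 − 1/A = 1 − 1/2.513 = 0.6021.
Known gains sum to 0.067 + 0.0769 + 0.138 = 0.2819.
g_wv = 0.6021 − 0.2819 = 0.32.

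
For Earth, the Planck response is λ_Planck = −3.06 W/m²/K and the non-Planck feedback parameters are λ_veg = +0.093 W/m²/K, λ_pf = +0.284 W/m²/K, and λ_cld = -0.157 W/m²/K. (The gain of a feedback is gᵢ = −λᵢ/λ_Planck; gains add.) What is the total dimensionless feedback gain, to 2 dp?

Convert to gains: g_veg = 0.093/3.06 = 0.03039; g_pf = 0.284/3.06 = 0.09281; g_cld = -0.157/3.06 = -0.05131.
Total gain g = 0.07189.

0.07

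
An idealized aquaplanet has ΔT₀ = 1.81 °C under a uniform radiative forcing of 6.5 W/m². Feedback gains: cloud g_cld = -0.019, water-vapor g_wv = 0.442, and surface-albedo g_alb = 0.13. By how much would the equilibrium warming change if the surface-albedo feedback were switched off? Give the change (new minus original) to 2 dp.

Original: g = 0.553, ΔT = 1.81/(1−0.553) = 4.0492 °C.
Without surface-albedo: g' = 0.423, ΔT' = 1.81/(1−0.423) = 3.1369 °C.
Change = 3.1369 − 4.0492 = -0.91 °C.

-0.91 °C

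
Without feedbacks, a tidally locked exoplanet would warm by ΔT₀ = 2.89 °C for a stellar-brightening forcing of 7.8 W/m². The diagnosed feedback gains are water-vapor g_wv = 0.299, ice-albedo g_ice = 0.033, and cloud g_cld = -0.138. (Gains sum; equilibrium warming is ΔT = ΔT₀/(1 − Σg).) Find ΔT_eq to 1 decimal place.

Total gain g = 0.299 + 0.033 − 0.138 = 0.194.
Amplification A = 1/(1 − 0.194) = 1.241.
ΔT = 2.89 × 1.241 = 3.6 °C.

3.6 °C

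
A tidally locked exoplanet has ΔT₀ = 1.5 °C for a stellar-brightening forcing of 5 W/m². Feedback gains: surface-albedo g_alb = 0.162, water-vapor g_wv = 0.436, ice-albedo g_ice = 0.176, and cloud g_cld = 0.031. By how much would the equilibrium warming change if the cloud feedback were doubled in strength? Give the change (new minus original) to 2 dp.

1.45 °C

Original: g = 0.805, ΔT = 1.5/(1−0.805) = 7.6923 °C.
With doubled cloud: g' = 0.836, ΔT' = 1.5/(1−0.836) = 9.1463 °C.
Change = 9.1463 − 7.6923 = 1.45 °C.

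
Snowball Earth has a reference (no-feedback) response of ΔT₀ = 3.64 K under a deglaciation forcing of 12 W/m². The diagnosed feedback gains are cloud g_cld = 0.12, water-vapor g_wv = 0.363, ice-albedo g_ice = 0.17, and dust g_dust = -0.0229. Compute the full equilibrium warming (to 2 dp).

Total gain g = 0.12 + 0.363 + 0.17 − 0.0229 = 0.6301.
Amplification A = 1/(1 − 0.6301) = 2.703.
ΔT = 3.64 × 2.703 = 9.84 K.

9.84 K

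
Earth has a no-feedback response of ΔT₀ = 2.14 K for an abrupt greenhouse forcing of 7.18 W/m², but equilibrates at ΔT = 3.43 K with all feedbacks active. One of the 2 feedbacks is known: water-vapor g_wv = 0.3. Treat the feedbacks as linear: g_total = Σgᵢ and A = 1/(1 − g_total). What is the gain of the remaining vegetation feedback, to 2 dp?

Amplification A = ΔT/ΔT₀ = 3.43/2.14 = 1.603.
Total gain g = 1 − 1/A = 1 − 1/1.603 = 0.3762.
The known gain is 0.3.
g_veg = 0.3762 − 0.3 = 0.08.

0.08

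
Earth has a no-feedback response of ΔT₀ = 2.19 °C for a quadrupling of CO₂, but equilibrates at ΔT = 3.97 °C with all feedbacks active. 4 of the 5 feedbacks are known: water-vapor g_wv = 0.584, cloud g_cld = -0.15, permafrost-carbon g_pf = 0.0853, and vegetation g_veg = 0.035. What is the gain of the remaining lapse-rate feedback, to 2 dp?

-0.11

Amplification A = ΔT/ΔT₀ = 3.97/2.19 = 1.813.
Total gain g = 1 − 1/A = 1 − 1/1.813 = 0.4484.
Known gains sum to 0.584 − 0.15 + 0.0853 + 0.035 = 0.5543.
g_lr = 0.4484 − 0.5543 = -0.11.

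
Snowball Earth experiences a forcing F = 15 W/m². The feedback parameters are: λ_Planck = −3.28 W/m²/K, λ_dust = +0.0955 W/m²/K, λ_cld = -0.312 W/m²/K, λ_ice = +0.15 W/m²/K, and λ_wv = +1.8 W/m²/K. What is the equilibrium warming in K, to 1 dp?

9.7 K

Net feedback parameter λ = (−3.28) + (+0.0955) + (-0.312) + (+0.15) + (+1.8) = -1.5465 W/m²/K.
ΔT = −F/λ = −15/(-1.5465) = 9.7 K.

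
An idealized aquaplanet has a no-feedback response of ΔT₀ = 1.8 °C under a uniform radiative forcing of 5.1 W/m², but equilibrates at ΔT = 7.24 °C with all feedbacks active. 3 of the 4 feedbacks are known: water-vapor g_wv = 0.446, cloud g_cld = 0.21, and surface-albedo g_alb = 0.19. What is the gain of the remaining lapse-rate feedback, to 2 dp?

Amplification A = ΔT/ΔT₀ = 7.24/1.8 = 4.022.
Total gain g = 1 − 1/A = 1 − 1/4.022 = 0.7514.
Known gains sum to 0.446 + 0.21 + 0.19 = 0.846.
g_lr = 0.7514 − 0.846 = -0.09.

-0.09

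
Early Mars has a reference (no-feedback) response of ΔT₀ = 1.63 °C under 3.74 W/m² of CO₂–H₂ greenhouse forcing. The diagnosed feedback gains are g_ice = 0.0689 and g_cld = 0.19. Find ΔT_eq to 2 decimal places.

Total gain g = 0.0689 + 0.19 = 0.2589.
Amplification A = 1/(1 − 0.2589) = 1.349.
ΔT = 1.63 × 1.349 = 2.20 °C.

2.20 °C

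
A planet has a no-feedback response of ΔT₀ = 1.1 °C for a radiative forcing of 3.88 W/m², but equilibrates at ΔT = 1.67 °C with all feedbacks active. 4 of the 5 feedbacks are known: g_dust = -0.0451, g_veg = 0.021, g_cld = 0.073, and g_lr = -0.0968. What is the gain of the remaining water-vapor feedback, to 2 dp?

Amplification A = ΔT/ΔT₀ = 1.67/1.1 = 1.518.
Total gain g = 1 − 1/A = 1 − 1/1.518 = 0.3412.
Known gains sum to -0.0451 + 0.021 + 0.073 − 0.0968 = -0.0479.
g_wv = 0.3412 + 0.0479 = 0.39.

0.39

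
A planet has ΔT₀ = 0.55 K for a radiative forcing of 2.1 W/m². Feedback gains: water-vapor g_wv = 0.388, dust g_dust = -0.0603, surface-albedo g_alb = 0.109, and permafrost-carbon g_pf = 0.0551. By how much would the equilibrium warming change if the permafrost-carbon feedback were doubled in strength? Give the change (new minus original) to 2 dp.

Original: g = 0.4918, ΔT = 0.55/(1−0.4918) = 1.0823 K.
With doubled permafrost-carbon: g' = 0.5469, ΔT' = 0.55/(1−0.5469) = 1.2139 K.
Change = 1.2139 − 1.0823 = 0.13 K.

0.13 K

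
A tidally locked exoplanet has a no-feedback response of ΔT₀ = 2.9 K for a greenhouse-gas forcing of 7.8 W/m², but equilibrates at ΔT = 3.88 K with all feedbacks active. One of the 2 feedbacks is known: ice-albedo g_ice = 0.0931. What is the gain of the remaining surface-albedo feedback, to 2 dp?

0.16

Amplification A = ΔT/ΔT₀ = 3.88/2.9 = 1.338.
Total gain g = 1 − 1/A = 1 − 1/1.338 = 0.2526.
The known gain is 0.0931.
g_alb = 0.2526 − 0.0931 = 0.16.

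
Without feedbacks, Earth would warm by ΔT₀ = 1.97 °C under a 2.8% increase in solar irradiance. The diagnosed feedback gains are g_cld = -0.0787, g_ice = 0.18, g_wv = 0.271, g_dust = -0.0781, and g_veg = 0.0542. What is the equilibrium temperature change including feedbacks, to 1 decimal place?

3.0 °C

Total gain g = -0.0787 + 0.18 + 0.271 − 0.0781 + 0.0542 = 0.3484.
Amplification A = 1/(1 − 0.3484) = 1.535.
ΔT = 1.97 × 1.535 = 3.0 °C.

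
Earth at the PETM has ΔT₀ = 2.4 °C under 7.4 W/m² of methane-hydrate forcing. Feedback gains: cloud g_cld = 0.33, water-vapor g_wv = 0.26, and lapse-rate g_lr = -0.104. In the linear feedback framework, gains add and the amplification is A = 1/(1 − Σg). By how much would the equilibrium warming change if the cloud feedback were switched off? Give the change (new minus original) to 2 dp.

Original: g = 0.486, ΔT = 2.4/(1−0.486) = 4.6693 °C.
Without cloud: g' = 0.156, ΔT' = 2.4/(1−0.156) = 2.8436 °C.
Change = 2.8436 − 4.6693 = -1.83 °C.

-1.83 °C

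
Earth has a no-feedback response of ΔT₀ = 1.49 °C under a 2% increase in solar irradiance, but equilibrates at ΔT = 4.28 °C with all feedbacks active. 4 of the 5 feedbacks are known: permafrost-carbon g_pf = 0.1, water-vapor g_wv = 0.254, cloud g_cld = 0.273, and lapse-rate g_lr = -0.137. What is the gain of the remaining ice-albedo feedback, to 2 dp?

Amplification A = ΔT/ΔT₀ = 4.28/1.49 = 2.872.
Total gain g = 1 − 1/A = 1 − 1/2.872 = 0.6518.
Known gains sum to 0.1 + 0.254 + 0.273 − 0.137 = 0.49.
g_ice = 0.6518 − 0.49 = 0.16.

0.16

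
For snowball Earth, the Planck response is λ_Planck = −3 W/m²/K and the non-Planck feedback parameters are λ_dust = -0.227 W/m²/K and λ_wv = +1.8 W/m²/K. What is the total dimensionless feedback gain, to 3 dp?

0.524

Convert to gains: g_dust = -0.227/3 = -0.07567; g_wv = 1.8/3 = 0.6.
Total gain g = 0.52433.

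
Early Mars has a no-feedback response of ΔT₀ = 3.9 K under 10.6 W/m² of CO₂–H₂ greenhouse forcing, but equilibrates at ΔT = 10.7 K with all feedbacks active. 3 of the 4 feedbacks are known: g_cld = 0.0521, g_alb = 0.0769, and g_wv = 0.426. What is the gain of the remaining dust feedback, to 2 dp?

0.08

Amplification A = ΔT/ΔT₀ = 10.7/3.9 = 2.744.
Total gain g = 1 − 1/A = 1 − 1/2.744 = 0.6356.
Known gains sum to 0.0521 + 0.0769 + 0.426 = 0.555.
g_dust = 0.6356 − 0.555 = 0.08.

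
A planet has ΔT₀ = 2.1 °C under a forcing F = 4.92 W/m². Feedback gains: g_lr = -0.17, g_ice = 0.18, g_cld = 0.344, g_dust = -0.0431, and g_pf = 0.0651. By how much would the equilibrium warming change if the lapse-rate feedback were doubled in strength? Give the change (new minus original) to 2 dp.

-0.72 °C

Original: g = 0.376, ΔT = 2.1/(1−0.376) = 3.3654 °C.
With doubled lapse-rate: g' = 0.206, ΔT' = 2.1/(1−0.206) = 2.6448 °C.
Change = 2.6448 − 3.3654 = -0.72 °C.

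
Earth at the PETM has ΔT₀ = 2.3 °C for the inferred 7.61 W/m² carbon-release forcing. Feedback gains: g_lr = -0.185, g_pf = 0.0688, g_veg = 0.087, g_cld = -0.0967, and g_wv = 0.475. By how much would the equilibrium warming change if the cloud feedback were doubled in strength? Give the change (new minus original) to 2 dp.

-0.46 °C

Original: g = 0.3491, ΔT = 2.3/(1−0.3491) = 3.5336 °C.
With doubled cloud: g' = 0.2524, ΔT' = 2.3/(1−0.2524) = 3.0765 °C.
Change = 3.0765 − 3.5336 = -0.46 °C.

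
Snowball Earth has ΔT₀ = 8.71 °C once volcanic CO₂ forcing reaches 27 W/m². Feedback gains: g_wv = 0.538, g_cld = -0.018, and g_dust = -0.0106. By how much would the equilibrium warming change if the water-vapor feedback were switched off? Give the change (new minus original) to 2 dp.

Original: g = 0.5094, ΔT = 8.71/(1−0.5094) = 17.7538 °C.
Without water-vapor: g' = -0.0286, ΔT' = 8.71/(1+0.0286) = 8.4678 °C.
Change = 8.4678 − 17.7538 = -9.29 °C.

-9.29 °C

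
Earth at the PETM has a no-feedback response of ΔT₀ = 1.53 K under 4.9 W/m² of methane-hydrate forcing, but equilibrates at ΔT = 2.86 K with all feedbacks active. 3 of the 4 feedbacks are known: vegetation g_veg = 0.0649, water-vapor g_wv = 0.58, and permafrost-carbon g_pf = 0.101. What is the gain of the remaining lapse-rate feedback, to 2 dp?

Amplification A = ΔT/ΔT₀ = 2.86/1.53 = 1.869.
Total gain g = 1 − 1/A = 1 − 1/1.869 = 0.465.
Known gains sum to 0.0649 + 0.58 + 0.101 = 0.7459.
g_lr = 0.465 − 0.7459 = -0.28.

-0.28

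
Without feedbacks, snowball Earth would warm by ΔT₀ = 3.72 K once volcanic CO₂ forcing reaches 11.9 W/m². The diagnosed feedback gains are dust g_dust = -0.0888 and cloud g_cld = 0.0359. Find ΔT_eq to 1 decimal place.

Total gain g = -0.0888 + 0.0359 = -0.0529.
Amplification A = 1/(1 + 0.0529) = 0.9498.
ΔT = 3.72 × 0.9498 = 3.5 K.

3.5 K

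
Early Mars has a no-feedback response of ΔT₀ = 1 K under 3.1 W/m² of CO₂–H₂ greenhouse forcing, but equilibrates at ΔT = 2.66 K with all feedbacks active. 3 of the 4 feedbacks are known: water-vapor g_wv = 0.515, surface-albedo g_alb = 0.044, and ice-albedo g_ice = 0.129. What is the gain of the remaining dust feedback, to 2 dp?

-0.06

Amplification A = ΔT/ΔT₀ = 2.66/1 = 2.66.
Total gain g = 1 − 1/A = 1 − 1/2.66 = 0.6241.
Known gains sum to 0.515 + 0.044 + 0.129 = 0.688.
g_dust = 0.6241 − 0.688 = -0.06.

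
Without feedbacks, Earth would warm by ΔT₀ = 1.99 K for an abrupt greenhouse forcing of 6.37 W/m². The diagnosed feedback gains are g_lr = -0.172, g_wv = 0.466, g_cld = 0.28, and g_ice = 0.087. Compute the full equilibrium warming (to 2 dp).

Total gain g = -0.172 + 0.466 + 0.28 + 0.087 = 0.661.
Amplification A = 1/(1 − 0.661) = 2.95.
ΔT = 1.99 × 2.95 = 5.87 K.

5.87 K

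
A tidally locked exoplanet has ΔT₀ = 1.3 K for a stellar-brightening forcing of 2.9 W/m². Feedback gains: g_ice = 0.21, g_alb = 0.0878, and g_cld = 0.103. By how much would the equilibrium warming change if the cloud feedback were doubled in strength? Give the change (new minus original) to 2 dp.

Original: g = 0.4008, ΔT = 1.3/(1−0.4008) = 2.1696 K.
With doubled cloud: g' = 0.5038, ΔT' = 1.3/(1−0.5038) = 2.6199 K.
Change = 2.6199 − 2.1696 = 0.45 K.

0.45 K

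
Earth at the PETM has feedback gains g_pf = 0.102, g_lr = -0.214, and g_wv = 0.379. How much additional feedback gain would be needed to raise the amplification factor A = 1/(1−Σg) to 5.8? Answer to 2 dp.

Current total gain = 0.267.
Target gain for A = 5.8: g* = 1 − 1/5.8 = 0.8276.
Additional gain needed = 0.8276 − 0.267 = 0.56.

0.56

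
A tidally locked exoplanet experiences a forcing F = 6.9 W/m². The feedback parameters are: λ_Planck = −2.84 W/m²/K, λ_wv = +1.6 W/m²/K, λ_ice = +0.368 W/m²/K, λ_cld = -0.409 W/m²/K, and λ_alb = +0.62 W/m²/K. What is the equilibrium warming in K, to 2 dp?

10.44 K

Net feedback parameter λ = (−2.84) + (+1.6) + (+0.368) + (-0.409) + (+0.62) = -0.661 W/m²/K.
ΔT = −F/λ = −6.9/(-0.661) = 10.44 K.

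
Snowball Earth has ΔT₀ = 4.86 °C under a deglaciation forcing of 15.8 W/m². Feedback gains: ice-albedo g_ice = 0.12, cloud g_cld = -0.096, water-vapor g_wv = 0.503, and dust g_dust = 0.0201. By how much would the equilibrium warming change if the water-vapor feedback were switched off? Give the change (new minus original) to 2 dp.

Original: g = 0.5471, ΔT = 4.86/(1−0.5471) = 10.7308 °C.
Without water-vapor: g' = 0.0441, ΔT' = 4.86/(1−0.0441) = 5.0842 °C.
Change = 5.0842 − 10.7308 = -5.65 °C.

-5.65 °C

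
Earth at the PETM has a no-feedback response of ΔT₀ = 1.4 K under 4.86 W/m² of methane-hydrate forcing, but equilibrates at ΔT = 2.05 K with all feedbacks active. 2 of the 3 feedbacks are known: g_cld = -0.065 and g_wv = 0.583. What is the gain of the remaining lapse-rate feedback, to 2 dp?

-0.20

Amplification A = ΔT/ΔT₀ = 2.05/1.4 = 1.464.
Total gain g = 1 − 1/A = 1 − 1/1.464 = 0.3169.
Known gains sum to -0.065 + 0.583 = 0.518.
g_lr = 0.3169 − 0.518 = -0.20.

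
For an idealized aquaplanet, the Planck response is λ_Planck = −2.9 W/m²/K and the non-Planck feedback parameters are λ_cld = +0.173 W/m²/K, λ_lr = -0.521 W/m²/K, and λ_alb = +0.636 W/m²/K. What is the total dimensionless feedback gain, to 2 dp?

Convert to gains: g_cld = 0.173/2.9 = 0.05966; g_lr = -0.521/2.9 = -0.1797; g_alb = 0.636/2.9 = 0.2193.
Total gain g = 0.09926.

0.10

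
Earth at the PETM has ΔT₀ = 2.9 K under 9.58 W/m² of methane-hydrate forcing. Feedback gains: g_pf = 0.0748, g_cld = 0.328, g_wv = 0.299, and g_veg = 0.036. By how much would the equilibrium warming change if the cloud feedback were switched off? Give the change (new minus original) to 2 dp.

-6.15 K

Original: g = 0.7378, ΔT = 2.9/(1−0.7378) = 11.0603 K.
Without cloud: g' = 0.4098, ΔT' = 2.9/(1−0.4098) = 4.9136 K.
Change = 4.9136 − 11.0603 = -6.15 K.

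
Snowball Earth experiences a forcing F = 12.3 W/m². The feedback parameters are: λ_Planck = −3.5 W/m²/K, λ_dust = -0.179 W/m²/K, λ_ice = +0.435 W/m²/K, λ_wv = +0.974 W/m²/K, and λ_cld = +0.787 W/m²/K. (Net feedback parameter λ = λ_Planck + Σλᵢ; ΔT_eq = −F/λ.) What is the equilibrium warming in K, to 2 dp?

Net feedback parameter λ = (−3.5) + (-0.179) + (+0.435) + (+0.974) + (+0.787) = -1.483 W/m²/K.
ΔT = −F/λ = −12.3/(-1.483) = 8.29 K.

8.29 K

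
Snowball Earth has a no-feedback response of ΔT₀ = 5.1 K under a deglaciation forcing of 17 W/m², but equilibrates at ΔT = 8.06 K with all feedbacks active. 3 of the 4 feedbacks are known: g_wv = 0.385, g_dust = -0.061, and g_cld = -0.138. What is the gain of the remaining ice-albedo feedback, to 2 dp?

0.18

Amplification A = ΔT/ΔT₀ = 8.06/5.1 = 1.58.
Total gain g = 1 − 1/A = 1 − 1/1.58 = 0.3671.
Known gains sum to 0.385 − 0.061 − 0.138 = 0.186.
g_ice = 0.3671 − 0.186 = 0.18.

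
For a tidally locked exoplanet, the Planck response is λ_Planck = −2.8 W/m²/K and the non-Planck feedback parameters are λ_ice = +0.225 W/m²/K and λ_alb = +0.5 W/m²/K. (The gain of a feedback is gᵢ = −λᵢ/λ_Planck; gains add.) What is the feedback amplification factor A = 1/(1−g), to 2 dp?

Convert to gains: g_ice = 0.225/2.8 = 0.08036; g_alb = 0.5/2.8 = 0.1786.
Total gain g = 0.25896.
A = 1/(1 − 0.25896) = 1.35.

1.35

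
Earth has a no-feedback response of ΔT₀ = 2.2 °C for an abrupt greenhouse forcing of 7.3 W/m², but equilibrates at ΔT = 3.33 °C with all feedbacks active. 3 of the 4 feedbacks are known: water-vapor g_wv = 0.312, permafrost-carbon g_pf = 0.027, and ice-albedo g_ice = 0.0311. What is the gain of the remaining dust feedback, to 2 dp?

-0.03

Amplification A = ΔT/ΔT₀ = 3.33/2.2 = 1.514.
Total gain g = 1 − 1/A = 1 − 1/1.514 = 0.3395.
Known gains sum to 0.312 + 0.027 + 0.0311 = 0.3701.
g_dust = 0.3395 − 0.3701 = -0.03.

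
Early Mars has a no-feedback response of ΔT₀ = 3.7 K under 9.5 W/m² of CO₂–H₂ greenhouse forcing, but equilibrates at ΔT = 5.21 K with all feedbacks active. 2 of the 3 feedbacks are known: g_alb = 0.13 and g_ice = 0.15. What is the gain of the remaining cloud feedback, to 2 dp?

0.01

Amplification A = ΔT/ΔT₀ = 5.21/3.7 = 1.408.
Total gain g = 1 − 1/A = 1 − 1/1.408 = 0.2898.
Known gains sum to 0.13 + 0.15 = 0.28.
g_cld = 0.2898 − 0.28 = 0.01.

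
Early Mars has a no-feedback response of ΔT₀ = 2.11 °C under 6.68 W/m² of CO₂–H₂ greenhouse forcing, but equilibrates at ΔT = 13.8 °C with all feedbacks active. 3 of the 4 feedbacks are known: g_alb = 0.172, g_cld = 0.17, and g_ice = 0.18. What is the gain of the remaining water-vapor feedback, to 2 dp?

0.33

Amplification A = ΔT/ΔT₀ = 13.8/2.11 = 6.54.
Total gain g = 1 − 1/A = 1 − 1/6.54 = 0.8471.
Known gains sum to 0.172 + 0.17 + 0.18 = 0.522.
g_wv = 0.8471 − 0.522 = 0.33.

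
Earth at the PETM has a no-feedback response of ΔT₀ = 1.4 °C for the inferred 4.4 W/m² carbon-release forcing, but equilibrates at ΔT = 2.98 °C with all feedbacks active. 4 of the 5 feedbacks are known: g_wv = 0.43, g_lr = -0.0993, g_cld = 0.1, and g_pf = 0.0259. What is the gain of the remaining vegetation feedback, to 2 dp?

0.07

Amplification A = ΔT/ΔT₀ = 2.98/1.4 = 2.129.
Total gain g = 1 − 1/A = 1 − 1/2.129 = 0.5303.
Known gains sum to 0.43 − 0.0993 + 0.1 + 0.0259 = 0.4566.
g_veg = 0.5303 − 0.4566 = 0.07.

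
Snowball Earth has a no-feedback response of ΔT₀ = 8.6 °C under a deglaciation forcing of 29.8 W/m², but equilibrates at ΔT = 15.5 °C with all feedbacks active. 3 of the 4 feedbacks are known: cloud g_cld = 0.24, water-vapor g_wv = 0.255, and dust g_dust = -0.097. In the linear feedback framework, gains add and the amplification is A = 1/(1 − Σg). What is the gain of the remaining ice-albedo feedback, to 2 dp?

0.05

Amplification A = ΔT/ΔT₀ = 15.5/8.6 = 1.802.
Total gain g = 1 − 1/A = 1 − 1/1.802 = 0.4451.
Known gains sum to 0.24 + 0.255 − 0.097 = 0.398.
g_ice = 0.4451 − 0.398 = 0.05.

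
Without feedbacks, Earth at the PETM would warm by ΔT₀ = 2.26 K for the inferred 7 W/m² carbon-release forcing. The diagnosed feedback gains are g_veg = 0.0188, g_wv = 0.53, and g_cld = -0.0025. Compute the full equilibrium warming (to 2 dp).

4.98 K

Total gain g = 0.0188 + 0.53 − 0.0025 = 0.5463.
Amplification A = 1/(1 − 0.5463) = 2.204.
ΔT = 2.26 × 2.204 = 4.98 K.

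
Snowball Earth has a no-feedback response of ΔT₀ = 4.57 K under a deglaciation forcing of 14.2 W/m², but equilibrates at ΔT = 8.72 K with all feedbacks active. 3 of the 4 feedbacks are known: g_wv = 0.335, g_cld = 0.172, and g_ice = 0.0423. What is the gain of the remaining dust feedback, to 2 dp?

-0.07

Amplification A = ΔT/ΔT₀ = 8.72/4.57 = 1.908.
Total gain g = 1 − 1/A = 1 − 1/1.908 = 0.4759.
Known gains sum to 0.335 + 0.172 + 0.0423 = 0.5493.
g_dust = 0.4759 − 0.5493 = -0.07.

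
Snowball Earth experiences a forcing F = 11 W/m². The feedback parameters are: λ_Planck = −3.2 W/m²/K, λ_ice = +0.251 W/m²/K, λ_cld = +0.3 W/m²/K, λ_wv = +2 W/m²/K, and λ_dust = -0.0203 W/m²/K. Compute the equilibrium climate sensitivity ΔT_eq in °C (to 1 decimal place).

16.4 °C

Net feedback parameter λ = (−3.2) + (+0.251) + (+0.3) + (+2) + (-0.0203) = -0.6693 W/m²/K.
ΔT = −F/λ = −11/(-0.6693) = 16.4 °C.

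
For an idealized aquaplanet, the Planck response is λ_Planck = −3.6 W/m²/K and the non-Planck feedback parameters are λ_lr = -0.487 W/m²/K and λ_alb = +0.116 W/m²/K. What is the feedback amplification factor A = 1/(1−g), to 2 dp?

Convert to gains: g_lr = -0.487/3.6 = -0.1353; g_alb = 0.116/3.6 = 0.03222.
Total gain g = -0.10308.
A = 1/(1 + 0.10308) = 0.91.

0.91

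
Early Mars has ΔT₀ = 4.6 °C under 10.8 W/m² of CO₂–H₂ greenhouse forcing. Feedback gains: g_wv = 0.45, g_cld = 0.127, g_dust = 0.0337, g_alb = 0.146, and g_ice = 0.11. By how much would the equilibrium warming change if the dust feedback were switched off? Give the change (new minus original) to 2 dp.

-6.96 °C

Original: g = 0.8667, ΔT = 4.6/(1−0.8667) = 34.5086 °C.
Without dust: g' = 0.833, ΔT' = 4.6/(1−0.833) = 27.5449 °C.
Change = 27.5449 − 34.5086 = -6.96 °C.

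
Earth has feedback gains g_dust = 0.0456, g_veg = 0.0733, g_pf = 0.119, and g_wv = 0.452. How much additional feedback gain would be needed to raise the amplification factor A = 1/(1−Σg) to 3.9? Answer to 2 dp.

0.05

Current total gain = 0.6899.
Target gain for A = 3.9: g* = 1 − 1/3.9 = 0.7436.
Additional gain needed = 0.7436 − 0.6899 = 0.05.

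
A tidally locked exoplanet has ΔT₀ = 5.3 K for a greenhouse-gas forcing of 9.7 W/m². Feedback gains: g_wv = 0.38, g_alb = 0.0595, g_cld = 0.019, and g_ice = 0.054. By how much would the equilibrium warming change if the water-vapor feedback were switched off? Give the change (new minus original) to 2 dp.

Original: g = 0.5125, ΔT = 5.3/(1−0.5125) = 10.8718 K.
Without water-vapor: g' = 0.1325, ΔT' = 5.3/(1−0.1325) = 6.1095 K.
Change = 6.1095 − 10.8718 = -4.76 K.

-4.76 K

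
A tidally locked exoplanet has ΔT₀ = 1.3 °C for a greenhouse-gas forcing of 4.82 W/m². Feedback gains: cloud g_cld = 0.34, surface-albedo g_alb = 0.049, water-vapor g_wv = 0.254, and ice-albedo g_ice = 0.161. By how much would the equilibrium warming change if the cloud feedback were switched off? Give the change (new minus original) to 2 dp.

Original: g = 0.804, ΔT = 1.3/(1−0.804) = 6.6327 °C.
Without cloud: g' = 0.464, ΔT' = 1.3/(1−0.464) = 2.4254 °C.
Change = 2.4254 − 6.6327 = -4.21 °C.

-4.21 °C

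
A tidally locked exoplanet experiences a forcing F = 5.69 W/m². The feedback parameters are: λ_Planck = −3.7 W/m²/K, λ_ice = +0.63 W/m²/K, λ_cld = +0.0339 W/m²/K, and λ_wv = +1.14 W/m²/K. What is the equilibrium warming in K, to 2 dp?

Net feedback parameter λ = (−3.7) + (+0.63) + (+0.0339) + (+1.14) = -1.8961 W/m²/K.
ΔT = −F/λ = −5.69/(-1.8961) = 3.00 K.

3.00 K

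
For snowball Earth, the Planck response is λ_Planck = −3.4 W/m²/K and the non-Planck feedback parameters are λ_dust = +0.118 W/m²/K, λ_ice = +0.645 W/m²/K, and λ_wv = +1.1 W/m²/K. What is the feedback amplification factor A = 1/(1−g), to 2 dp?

Convert to gains: g_dust = 0.118/3.4 = 0.03471; g_ice = 0.645/3.4 = 0.1897; g_wv = 1.1/3.4 = 0.3235.
Total gain g = 0.54791.
A = 1/(1 − 0.54791) = 2.21.

2.21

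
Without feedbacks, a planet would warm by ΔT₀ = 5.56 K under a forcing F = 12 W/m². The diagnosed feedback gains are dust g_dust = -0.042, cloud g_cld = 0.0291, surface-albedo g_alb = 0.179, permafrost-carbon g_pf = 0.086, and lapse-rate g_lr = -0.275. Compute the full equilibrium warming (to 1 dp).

5.4 K

Total gain g = -0.042 + 0.0291 + 0.179 + 0.086 − 0.275 = -0.0229.
Amplification A = 1/(1 + 0.0229) = 0.9776.
ΔT = 5.56 × 0.9776 = 5.4 K.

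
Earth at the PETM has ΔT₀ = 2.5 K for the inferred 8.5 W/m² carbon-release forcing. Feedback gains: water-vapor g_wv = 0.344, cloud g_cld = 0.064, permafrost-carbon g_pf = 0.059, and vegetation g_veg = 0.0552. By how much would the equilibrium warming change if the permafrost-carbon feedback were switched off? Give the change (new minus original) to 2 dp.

Original: g = 0.5222, ΔT = 2.5/(1−0.5222) = 5.2323 K.
Without permafrost-carbon: g' = 0.4632, ΔT' = 2.5/(1−0.4632) = 4.6572 K.
Change = 4.6572 − 5.2323 = -0.58 K.

-0.58 K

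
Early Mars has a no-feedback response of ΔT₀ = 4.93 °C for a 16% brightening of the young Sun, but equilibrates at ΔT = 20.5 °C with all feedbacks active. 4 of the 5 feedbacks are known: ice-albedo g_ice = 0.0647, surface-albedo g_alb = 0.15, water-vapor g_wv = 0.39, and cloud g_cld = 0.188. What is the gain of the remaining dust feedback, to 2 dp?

Amplification A = ΔT/ΔT₀ = 20.5/4.93 = 4.158.
Total gain g = 1 − 1/A = 1 − 1/4.158 = 0.7595.
Known gains sum to 0.0647 + 0.15 + 0.39 + 0.188 = 0.7927.
g_dust = 0.7595 − 0.7927 = -0.03.

-0.03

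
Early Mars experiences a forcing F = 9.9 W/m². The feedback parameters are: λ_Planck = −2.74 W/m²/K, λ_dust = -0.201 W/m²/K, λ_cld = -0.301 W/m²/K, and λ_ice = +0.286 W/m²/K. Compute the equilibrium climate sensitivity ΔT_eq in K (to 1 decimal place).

Net feedback parameter λ = (−2.74) + (-0.201) + (-0.301) + (+0.286) = -2.956 W/m²/K.
ΔT = −F/λ = −9.9/(-2.956) = 3.3 K.

3.3 K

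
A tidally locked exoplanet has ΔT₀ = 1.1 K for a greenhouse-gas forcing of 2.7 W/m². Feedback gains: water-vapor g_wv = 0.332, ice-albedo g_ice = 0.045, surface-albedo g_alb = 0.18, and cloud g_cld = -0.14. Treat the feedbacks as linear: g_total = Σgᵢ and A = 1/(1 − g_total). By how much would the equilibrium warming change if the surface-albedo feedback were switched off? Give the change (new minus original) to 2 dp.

Original: g = 0.417, ΔT = 1.1/(1−0.417) = 1.8868 K.
Without surface-albedo: g' = 0.237, ΔT' = 1.1/(1−0.237) = 1.4417 K.
Change = 1.4417 − 1.8868 = -0.45 K.

-0.45 K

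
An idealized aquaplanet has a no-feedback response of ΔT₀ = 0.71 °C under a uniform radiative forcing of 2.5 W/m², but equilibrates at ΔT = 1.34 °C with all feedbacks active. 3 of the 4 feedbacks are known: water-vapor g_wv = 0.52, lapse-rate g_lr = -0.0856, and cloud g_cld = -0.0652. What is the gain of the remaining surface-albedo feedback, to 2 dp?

Amplification A = ΔT/ΔT₀ = 1.34/0.71 = 1.887.
Total gain g = 1 − 1/A = 1 − 1/1.887 = 0.4701.
Known gains sum to 0.52 − 0.0856 − 0.0652 = 0.3692.
g_alb = 0.4701 − 0.3692 = 0.10.

0.10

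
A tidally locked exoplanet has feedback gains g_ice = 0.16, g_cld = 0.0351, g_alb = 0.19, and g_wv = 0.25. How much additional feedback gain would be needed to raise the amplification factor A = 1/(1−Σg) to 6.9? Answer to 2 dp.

0.22

Current total gain = 0.6351.
Target gain for A = 6.9: g* = 1 − 1/6.9 = 0.8551.
Additional gain needed = 0.8551 − 0.6351 = 0.22.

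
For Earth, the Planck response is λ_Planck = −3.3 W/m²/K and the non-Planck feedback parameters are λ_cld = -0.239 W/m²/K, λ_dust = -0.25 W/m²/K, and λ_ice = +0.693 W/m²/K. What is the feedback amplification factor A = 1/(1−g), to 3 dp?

Convert to gains: g_cld = -0.239/3.3 = -0.07242; g_dust = -0.25/3.3 = -0.07576; g_ice = 0.693/3.3 = 0.21.
Total gain g = 0.06182.
A = 1/(1 − 0.06182) = 1.066.

1.066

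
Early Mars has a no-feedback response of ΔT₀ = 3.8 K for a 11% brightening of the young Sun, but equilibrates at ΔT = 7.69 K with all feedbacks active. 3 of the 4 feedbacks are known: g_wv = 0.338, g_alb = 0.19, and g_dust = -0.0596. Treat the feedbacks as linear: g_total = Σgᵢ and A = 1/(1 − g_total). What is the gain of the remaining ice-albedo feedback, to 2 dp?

Amplification A = ΔT/ΔT₀ = 7.69/3.8 = 2.024.
Total gain g = 1 − 1/A = 1 − 1/2.024 = 0.5059.
Known gains sum to 0.338 + 0.19 − 0.0596 = 0.4684.
g_ice = 0.5059 − 0.4684 = 0.04.

0.04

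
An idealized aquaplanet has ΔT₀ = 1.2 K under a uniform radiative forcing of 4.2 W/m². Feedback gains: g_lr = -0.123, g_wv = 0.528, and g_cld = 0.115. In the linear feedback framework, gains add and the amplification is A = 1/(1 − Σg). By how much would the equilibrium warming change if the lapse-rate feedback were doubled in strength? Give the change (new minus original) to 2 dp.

Original: g = 0.52, ΔT = 1.2/(1−0.52) = 2.5000 K.
With doubled lapse-rate: g' = 0.397, ΔT' = 1.2/(1−0.397) = 1.9900 K.
Change = 1.9900 − 2.5000 = -0.51 K.

-0.51 K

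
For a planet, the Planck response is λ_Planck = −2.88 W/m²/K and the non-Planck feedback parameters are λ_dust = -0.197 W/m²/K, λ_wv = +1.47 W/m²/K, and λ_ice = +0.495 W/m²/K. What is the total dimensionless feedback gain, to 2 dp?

0.61

Convert to gains: g_dust = -0.197/2.88 = -0.0684; g_wv = 1.47/2.88 = 0.5104; g_ice = 0.495/2.88 = 0.1719.
Total gain g = 0.6139.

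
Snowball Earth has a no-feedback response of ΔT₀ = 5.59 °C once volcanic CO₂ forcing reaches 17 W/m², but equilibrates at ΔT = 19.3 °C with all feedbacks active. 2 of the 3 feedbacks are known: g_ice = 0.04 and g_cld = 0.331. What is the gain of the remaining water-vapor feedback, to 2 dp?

0.34

Amplification A = ΔT/ΔT₀ = 19.3/5.59 = 3.453.
Total gain g = 1 − 1/A = 1 − 1/3.453 = 0.7104.
Known gains sum to 0.04 + 0.331 = 0.371.
g_wv = 0.7104 − 0.371 = 0.34.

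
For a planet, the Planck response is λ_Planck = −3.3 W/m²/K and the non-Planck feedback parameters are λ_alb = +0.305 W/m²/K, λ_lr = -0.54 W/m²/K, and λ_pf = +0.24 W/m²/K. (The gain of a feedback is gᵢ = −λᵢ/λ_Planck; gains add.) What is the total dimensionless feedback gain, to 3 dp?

0.002

Convert to gains: g_alb = 0.305/3.3 = 0.09242; g_lr = -0.54/3.3 = -0.1636; g_pf = 0.24/3.3 = 0.07273.
Total gain g = 0.00155.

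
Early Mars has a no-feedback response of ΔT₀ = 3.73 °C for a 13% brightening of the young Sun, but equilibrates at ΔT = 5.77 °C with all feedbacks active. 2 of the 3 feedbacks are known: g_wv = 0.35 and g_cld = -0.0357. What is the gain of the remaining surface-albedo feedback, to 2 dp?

0.04

Amplification A = ΔT/ΔT₀ = 5.77/3.73 = 1.547.
Total gain g = 1 − 1/A = 1 − 1/1.547 = 0.3536.
Known gains sum to 0.35 − 0.0357 = 0.3143.
g_alb = 0.3536 − 0.3143 = 0.04.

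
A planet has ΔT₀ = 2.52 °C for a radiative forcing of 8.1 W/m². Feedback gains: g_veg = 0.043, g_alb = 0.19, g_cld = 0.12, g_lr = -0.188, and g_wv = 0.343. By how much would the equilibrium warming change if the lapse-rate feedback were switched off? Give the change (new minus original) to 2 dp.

Original: g = 0.508, ΔT = 2.52/(1−0.508) = 5.1220 °C.
Without lapse-rate: g' = 0.696, ΔT' = 2.52/(1−0.696) = 8.2895 °C.
Change = 8.2895 − 5.1220 = 3.17 °C.

3.17 °C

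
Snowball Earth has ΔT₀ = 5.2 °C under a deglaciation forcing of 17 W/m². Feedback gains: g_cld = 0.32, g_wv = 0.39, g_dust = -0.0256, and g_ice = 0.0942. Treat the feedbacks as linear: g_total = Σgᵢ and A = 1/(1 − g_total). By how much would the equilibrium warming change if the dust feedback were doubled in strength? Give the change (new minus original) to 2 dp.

Original: g = 0.7786, ΔT = 5.2/(1−0.7786) = 23.4869 °C.
With doubled dust: g' = 0.753, ΔT' = 5.2/(1−0.753) = 21.0526 °C.
Change = 21.0526 − 23.4869 = -2.43 °C.

-2.43 °C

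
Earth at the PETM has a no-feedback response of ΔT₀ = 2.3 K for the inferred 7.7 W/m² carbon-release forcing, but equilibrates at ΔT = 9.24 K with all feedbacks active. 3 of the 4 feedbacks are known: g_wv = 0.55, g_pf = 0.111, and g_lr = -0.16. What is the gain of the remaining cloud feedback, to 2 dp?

0.25

Amplification A = ΔT/ΔT₀ = 9.24/2.3 = 4.017.
Total gain g = 1 − 1/A = 1 − 1/4.017 = 0.7511.
Known gains sum to 0.55 + 0.111 − 0.16 = 0.501.
g_cld = 0.7511 − 0.501 = 0.25.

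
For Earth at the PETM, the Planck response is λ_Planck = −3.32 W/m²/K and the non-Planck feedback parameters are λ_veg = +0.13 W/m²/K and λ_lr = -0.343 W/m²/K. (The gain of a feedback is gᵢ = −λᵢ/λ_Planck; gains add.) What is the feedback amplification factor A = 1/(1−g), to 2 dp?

0.94

Convert to gains: g_veg = 0.13/3.32 = 0.03916; g_lr = -0.343/3.32 = -0.1033.
Total gain g = -0.06414.
A = 1/(1 + 0.06414) = 0.94.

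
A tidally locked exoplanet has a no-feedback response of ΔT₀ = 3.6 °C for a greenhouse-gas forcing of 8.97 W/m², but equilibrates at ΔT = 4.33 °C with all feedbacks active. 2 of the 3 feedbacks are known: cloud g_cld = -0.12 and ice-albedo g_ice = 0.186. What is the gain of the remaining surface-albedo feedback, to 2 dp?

Amplification A = ΔT/ΔT₀ = 4.33/3.6 = 1.203.
Total gain g = 1 − 1/A = 1 − 1/1.203 = 0.1687.
Known gains sum to -0.12 + 0.186 = 0.066.
g_alb = 0.1687 − 0.066 = 0.10.

0.10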